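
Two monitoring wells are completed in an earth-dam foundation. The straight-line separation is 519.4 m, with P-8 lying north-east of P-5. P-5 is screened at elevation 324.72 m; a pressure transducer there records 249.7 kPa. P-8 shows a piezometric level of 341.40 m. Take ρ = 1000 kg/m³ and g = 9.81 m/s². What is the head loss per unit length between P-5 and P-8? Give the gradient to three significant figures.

Pressure head at P-5: ψ = P/(ρg) = 249.7×1000 / (1000 × 9.81) = 25.45 m.
Total head at P-5: h = z + ψ = 324.72 + 25.45 = 350.17 m.
Total head at P-8: h = 341.40 m (water level in the piezometer is the total head).
Head difference: h(P-5) − h(P-8) = 350.17 − 341.40 = 8.77 m.
Hydraulic gradient: i = |Δh| / L = 8.77 / 519.4 = 0.0169.

i ≈ 0.0169 m/m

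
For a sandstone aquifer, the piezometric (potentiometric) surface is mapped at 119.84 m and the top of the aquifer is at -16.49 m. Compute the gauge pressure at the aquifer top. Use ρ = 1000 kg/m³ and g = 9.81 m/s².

Pressure head at the aquifer top: ψ = h − z = 119.84 − (-16.49) = 136.33 m.
P = ρgψ = 1000 × 9.81 × 136.33 = 1337397 Pa ≈ 1340 kPa.

P ≈ 1340 kPa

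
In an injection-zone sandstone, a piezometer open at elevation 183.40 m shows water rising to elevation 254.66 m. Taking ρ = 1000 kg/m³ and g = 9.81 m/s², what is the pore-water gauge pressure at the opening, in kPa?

P ≈ 699 kPa

Pressure head ψ = h − z = 254.66 − 183.40 = 71.26 m.
P = ρgψ = 1000 × 9.81 × 71.26 = 699061 Pa ≈ 699 kPa.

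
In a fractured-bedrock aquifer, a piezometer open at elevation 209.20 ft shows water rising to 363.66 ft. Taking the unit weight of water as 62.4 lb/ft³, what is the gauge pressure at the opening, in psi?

P ≈ 66.9 psi

Pressure head ψ = h − z = 363.66 − 209.20 = 154.46 ft.
P = γ·ψ / 144 = 62.4 × 154.46 / 144 = 66.9 psi.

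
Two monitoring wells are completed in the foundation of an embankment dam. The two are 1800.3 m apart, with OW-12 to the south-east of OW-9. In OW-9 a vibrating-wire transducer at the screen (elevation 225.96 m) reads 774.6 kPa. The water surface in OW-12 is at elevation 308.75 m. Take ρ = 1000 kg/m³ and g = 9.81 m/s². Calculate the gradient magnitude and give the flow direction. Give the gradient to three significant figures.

i ≈ 0.00213; groundwater flows toward the north-west

Pressure head at OW-9: ψ = P/(ρg) = 774.6×1000 / (1000 × 9.81) = 78.96 m.
Total head at OW-9: h = z + ψ = 225.96 + 78.96 = 304.92 m.
Total head at OW-12: h = 308.75 m (water level in the piezometer is the total head).
Head difference: h(OW-9) − h(OW-12) = 304.92 − 308.75 = -3.83 m.
Hydraulic gradient: i = |Δh| / L = 3.83 / 1800.3 = 0.00213.
Flow is from higher to lower head: from OW-12 toward OW-9, i.e. toward the north-west.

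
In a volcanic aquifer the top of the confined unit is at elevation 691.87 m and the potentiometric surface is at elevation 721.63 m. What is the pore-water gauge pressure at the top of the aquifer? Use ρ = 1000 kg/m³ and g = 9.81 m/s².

P ≈ 292 kPa

Pressure head at the aquifer top: ψ = h − z = 721.63 − 691.87 = 29.76 m.
P = ρgψ = 1000 × 9.81 × 29.76 = 291946 Pa ≈ 292 kPa.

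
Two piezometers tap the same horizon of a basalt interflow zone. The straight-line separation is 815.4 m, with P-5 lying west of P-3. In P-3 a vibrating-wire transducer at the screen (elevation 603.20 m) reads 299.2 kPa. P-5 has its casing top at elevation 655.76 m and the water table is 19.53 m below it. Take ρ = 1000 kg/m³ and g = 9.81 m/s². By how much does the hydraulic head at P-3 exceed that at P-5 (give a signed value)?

Pressure head at P-3: ψ = P/(ρg) = 299.2×1000 / (1000 × 9.81) = 30.50 m.
Total head at P-3: h = z + ψ = 603.20 + 30.50 = 633.70 m.
Total head at P-5: h = 655.76 − 19.53 = 636.23 m.
Head difference: h(P-3) − h(P-5) = 633.70 − 636.23 = -2.53 m.

Δh ≈ -2.53 m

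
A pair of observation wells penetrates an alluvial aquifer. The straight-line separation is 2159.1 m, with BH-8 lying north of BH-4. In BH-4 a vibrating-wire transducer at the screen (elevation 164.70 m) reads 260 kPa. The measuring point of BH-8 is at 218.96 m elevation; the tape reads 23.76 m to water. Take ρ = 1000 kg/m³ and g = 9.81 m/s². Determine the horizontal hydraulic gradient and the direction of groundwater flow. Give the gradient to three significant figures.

i ≈ 0.00185; groundwater flows toward the south

Pressure head at BH-4: ψ = P/(ρg) = 260×1000 / (1000 × 9.81) = 26.50 m.
Total head at BH-4: h = z + ψ = 164.70 + 26.50 = 191.20 m.
Total head at BH-8: h = 218.96 − 23.76 = 195.20 m.
Head difference: h(BH-4) − h(BH-8) = 191.20 − 195.20 = -4.00 m.
Hydraulic gradient: i = |Δh| / L = 4.00 / 2159.1 = 0.00185.
Flow is from higher to lower head: from BH-8 toward BH-4, i.e. toward the south.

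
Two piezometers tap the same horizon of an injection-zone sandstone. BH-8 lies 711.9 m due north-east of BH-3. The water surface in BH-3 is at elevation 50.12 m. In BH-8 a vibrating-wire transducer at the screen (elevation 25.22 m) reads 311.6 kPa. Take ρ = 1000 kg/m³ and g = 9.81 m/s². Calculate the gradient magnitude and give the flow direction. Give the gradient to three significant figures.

i ≈ 0.00964; groundwater flows toward the south-west

Total head at BH-3: h = 50.12 m (water level in the piezometer is the total head).
Pressure head at BH-8: ψ = P/(ρg) = 311.6×1000 / (1000 × 9.81) = 31.76 m.
Total head at BH-8: h = z + ψ = 25.22 + 31.76 = 56.98 m.
Head difference: h(BH-3) − h(BH-8) = 50.12 − 56.98 = -6.86 m.
Hydraulic gradient: i = |Δh| / L = 6.86 / 711.9 = 0.00964.
Flow is from higher to lower head: from BH-8 toward BH-3, i.e. toward the south-west.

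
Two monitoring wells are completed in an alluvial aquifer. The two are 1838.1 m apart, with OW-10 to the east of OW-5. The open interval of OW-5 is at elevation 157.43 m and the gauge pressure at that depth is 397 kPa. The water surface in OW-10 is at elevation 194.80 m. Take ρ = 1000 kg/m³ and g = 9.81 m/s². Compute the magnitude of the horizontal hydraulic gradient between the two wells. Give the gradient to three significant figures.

i ≈ 0.00169

Pressure head at OW-5: ψ = P/(ρg) = 397×1000 / (1000 × 9.81) = 40.47 m.
Total head at OW-5: h = z + ψ = 157.43 + 40.47 = 197.90 m.
Total head at OW-10: h = 194.80 m (water level in the piezometer is the total head).
Head difference: h(OW-5) − h(OW-10) = 197.90 − 194.80 = 3.10 m.
Hydraulic gradient: i = |Δh| / L = 3.10 / 1838.1 = 0.00169.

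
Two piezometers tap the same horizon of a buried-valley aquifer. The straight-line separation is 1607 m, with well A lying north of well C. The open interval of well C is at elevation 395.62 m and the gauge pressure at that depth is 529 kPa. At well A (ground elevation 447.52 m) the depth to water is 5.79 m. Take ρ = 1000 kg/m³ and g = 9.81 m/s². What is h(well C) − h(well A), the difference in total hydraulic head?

Δh ≈ 7.81 m

Pressure head at well C: ψ = P/(ρg) = 529×1000 / (1000 × 9.81) = 53.92 m.
Total head at well C: h = z + ψ = 395.62 + 53.92 = 449.54 m.
Total head at well A: h = 447.52 − 5.79 = 441.73 m.
Head difference: h(well C) − h(well A) = 449.54 − 441.73 = 7.81 m.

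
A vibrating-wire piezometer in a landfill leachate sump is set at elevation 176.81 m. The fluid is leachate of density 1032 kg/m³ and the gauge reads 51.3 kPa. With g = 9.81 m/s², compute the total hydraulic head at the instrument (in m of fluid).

h ≈ 181.88 m

ψ = P/(ρg) = 51.3×1000 / (1032 × 9.81) = 5.07 m.
h = z + ψ = 176.81 + 5.07 = 181.88 m.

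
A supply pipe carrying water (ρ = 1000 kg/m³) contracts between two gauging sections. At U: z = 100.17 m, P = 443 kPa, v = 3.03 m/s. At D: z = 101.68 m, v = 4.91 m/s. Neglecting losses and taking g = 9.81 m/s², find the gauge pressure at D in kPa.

Pressure head at U: ψ₁ = P₁/(ρg) = 443×1000 / (1000 × 9.81) = 45.16 m.
Velocity heads: v₁²/2g = 3.03²/19.62 = 0.468 m; v₂²/2g = 4.91²/19.62 = 1.229 m.
Total head H = z₁ + ψ₁ + v₁²/2g = 100.17 + 45.16 + 0.468 = 145.80 m.
ψ₂ = H − z₂ − v₂²/2g = 145.80 − 101.68 − 1.229 = 42.89 m.
P₂ = ρgψ₂ = 1000 × 9.81 × 42.89 ≈ 421 kPa.

P₂ ≈ 421 kPa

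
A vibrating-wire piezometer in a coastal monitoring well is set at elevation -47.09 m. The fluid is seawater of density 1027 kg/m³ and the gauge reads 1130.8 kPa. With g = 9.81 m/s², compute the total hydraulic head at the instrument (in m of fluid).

h ≈ 65.15 m

ψ = P/(ρg) = 1130.8×1000 / (1027 × 9.81) = 112.24 m.
h = z + ψ = -47.09 + 112.24 = 65.15 m.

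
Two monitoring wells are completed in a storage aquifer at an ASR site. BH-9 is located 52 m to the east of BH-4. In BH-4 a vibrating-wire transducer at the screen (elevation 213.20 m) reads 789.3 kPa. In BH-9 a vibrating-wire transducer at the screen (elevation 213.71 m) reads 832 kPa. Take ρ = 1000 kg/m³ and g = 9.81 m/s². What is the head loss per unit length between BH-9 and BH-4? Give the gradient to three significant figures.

Pressure head at BH-4: ψ = P/(ρg) = 789.3×1000 / (1000 × 9.81) = 80.46 m.
Total head at BH-4: h = z + ψ = 213.20 + 80.46 = 293.66 m.
Pressure head at BH-9: ψ = P/(ρg) = 832×1000 / (1000 × 9.81) = 84.81 m.
Total head at BH-9: h = z + ψ = 213.71 + 84.81 = 298.52 m.
Head difference: h(BH-4) − h(BH-9) = 293.66 − 298.52 = -4.86 m.
Hydraulic gradient: i = |Δh| / L = 4.86 / 52 = 0.0935.

i ≈ 0.0935 m/m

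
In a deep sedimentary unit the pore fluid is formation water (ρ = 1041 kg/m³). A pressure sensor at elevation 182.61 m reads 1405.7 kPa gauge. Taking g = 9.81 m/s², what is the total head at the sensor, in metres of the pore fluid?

ψ = P/(ρg) = 1405.7×1000 / (1041 × 9.81) = 137.65 m.
h = z + ψ = 182.61 + 137.65 = 320.26 m.

h ≈ 320.26 m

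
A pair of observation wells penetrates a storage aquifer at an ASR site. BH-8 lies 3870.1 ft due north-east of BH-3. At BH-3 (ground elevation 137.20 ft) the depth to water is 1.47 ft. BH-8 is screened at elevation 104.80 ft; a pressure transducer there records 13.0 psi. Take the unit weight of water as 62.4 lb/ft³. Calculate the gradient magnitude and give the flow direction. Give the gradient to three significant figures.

Total head at BH-3: h = 137.20 − 1.47 = 135.73 ft.
Pressure head at BH-8: ψ = 144·P/γ = 144 × 13.0 / 62.4 = 30.00 ft.
Total head at BH-8: h = z + ψ = 104.80 + 30.00 = 134.80 ft.
Head difference: h(BH-3) − h(BH-8) = 135.73 − 134.80 = 0.93 ft.
Hydraulic gradient: i = |Δh| / L = 0.93 / 3870.1 = 0.000240.
Flow is from higher to lower head: from BH-3 toward BH-8, i.e. toward the north-east.

i ≈ 0.000240; groundwater flows toward the north-east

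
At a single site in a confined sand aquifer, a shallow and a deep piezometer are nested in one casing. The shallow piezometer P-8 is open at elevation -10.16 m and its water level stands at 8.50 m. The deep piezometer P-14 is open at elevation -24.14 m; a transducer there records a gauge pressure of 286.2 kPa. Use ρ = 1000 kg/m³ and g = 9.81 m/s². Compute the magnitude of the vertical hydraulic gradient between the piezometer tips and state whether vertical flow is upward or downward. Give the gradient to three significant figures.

|i_v| ≈ 0.248; vertical flow is downward

Total head at P-8: h = 8.50 m (water level in the standpipe).
Pressure head at P-14: ψ = P/(ρg) = 286.2×1000 / (1000 × 9.81) = 29.17 m.
Total head at P-14: h = z + ψ = -24.14 + 29.17 = 5.03 m.
Δh = h(P-8) − h(P-14) = 8.50 − 5.03 = 3.47 m.
Vertical separation Δz = -10.16 − (-24.14) = 13.98 m.
|i_v| = |Δh| / Δz = 3.47 / 13.98 = 0.248.
Head is higher in the shallow piezometer, so vertical flow is downward (recharge condition).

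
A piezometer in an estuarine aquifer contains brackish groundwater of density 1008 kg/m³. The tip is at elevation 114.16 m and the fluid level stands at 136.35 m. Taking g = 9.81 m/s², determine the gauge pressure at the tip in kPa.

P ≈ 219 kPa

Pressure head ψ = h − z = 136.35 − 114.16 = 22.19 m.
P = ρgψ = 1008 × 9.81 × 22.19 = 219425 Pa ≈ 219 kPa.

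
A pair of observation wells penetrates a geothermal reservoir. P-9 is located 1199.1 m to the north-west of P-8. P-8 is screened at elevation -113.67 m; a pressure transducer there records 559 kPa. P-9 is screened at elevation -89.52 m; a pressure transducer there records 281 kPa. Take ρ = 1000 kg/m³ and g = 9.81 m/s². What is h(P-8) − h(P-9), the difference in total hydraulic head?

Pressure head at P-8: ψ = P/(ρg) = 559×1000 / (1000 × 9.81) = 56.98 m.
Total head at P-8: h = z + ψ = -113.67 + 56.98 = -56.69 m.
Pressure head at P-9: ψ = P/(ρg) = 281×1000 / (1000 × 9.81) = 28.64 m.
Total head at P-9: h = z + ψ = -89.52 + 28.64 = -60.88 m.
Head difference: h(P-8) − h(P-9) = -56.69 − (-60.88) = 4.19 m.

Δh ≈ 4.19 m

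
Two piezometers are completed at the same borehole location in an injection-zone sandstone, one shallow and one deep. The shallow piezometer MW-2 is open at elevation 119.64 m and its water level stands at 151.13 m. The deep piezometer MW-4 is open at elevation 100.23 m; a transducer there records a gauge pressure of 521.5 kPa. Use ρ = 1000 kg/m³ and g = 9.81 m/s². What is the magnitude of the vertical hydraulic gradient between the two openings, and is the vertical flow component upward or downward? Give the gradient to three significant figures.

|i_v| ≈ 0.116; vertical flow is upward

Total head at MW-2: h = 151.13 m (water level in the standpipe).
Pressure head at MW-4: ψ = P/(ρg) = 521.5×1000 / (1000 × 9.81) = 53.16 m.
Total head at MW-4: h = z + ψ = 100.23 + 53.16 = 153.39 m.
Δh = h(MW-2) − h(MW-4) = 151.13 − 153.39 = -2.26 m.
Vertical separation Δz = 119.64 − 100.23 = 19.41 m.
|i_v| = |Δh| / Δz = 2.26 / 19.41 = 0.116.
Head is higher in the deep piezometer, so vertical flow is upward (discharge condition).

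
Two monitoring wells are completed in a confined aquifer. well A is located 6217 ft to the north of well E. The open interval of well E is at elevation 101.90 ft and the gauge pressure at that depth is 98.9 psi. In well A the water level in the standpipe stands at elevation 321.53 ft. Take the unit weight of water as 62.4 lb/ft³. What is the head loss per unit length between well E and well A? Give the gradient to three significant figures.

i ≈ 0.00138 ft/ft

Pressure head at well E: ψ = 144·P/γ = 144 × 98.9 / 62.4 = 228.23 ft.
Total head at well E: h = z + ψ = 101.90 + 228.23 = 330.13 ft.
Total head at well A: h = 321.53 ft (water level in the piezometer is the total head).
Head difference: h(well E) − h(well A) = 330.13 − 321.53 = 8.60 ft.
Hydraulic gradient: i = |Δh| / L = 8.60 / 6217 = 0.00138.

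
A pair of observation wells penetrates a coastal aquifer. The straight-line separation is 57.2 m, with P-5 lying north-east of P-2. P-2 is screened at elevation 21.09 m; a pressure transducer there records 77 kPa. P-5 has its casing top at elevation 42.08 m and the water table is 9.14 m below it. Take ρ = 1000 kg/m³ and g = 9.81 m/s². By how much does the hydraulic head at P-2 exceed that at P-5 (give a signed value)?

Δh ≈ -4.00 m

Pressure head at P-2: ψ = P/(ρg) = 77×1000 / (1000 × 9.81) = 7.85 m.
Total head at P-2: h = z + ψ = 21.09 + 7.85 = 28.94 m.
Total head at P-5: h = 42.08 − 9.14 = 32.94 m.
Head difference: h(P-2) − h(P-5) = 28.94 − 32.94 = -4.00 m.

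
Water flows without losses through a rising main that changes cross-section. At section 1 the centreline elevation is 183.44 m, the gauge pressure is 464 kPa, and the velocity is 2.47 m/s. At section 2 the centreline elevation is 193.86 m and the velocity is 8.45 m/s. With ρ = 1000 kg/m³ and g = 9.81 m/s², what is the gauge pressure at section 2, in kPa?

Pressure head at 1: ψ₁ = P₁/(ρg) = 464×1000 / (1000 × 9.81) = 47.30 m.
Velocity heads: v₁²/2g = 2.47²/19.62 = 0.311 m; v₂²/2g = 8.45²/19.62 = 3.639 m.
Total head H = z₁ + ψ₁ + v₁²/2g = 183.44 + 47.30 + 0.311 = 231.05 m.
ψ₂ = H − z₂ − v₂²/2g = 231.05 − 193.86 − 3.639 = 33.55 m.
P₂ = ρgψ₂ = 1000 × 9.81 × 33.55 ≈ 329 kPa.

P₂ ≈ 329 kPa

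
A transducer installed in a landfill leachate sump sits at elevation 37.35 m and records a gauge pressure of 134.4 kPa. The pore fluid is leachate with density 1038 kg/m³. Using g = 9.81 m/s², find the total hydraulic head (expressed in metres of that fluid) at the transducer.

h ≈ 50.55 m

ψ = P/(ρg) = 134.4×1000 / (1038 × 9.81) = 13.20 m.
h = z + ψ = 37.35 + 13.20 = 50.55 m.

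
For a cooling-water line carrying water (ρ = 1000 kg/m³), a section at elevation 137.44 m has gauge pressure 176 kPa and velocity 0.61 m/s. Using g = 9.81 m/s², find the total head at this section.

h ≈ 155.40 m

Pressure head ψ = P/(ρg) = 176×1000 / (1000 × 9.81) = 17.94 m.
Velocity head = v²/(2g) = 0.61² / (2 × 9.81) = 0.019 m.
h = z + ψ + v²/(2g) = 137.44 + 17.94 + 0.019 = 155.40 m.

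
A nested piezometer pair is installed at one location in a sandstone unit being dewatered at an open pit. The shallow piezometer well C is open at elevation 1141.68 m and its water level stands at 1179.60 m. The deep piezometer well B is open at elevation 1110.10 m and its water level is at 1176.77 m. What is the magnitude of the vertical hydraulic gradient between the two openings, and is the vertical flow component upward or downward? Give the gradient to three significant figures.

|i_v| ≈ 0.0896; vertical flow is downward

Total head at well C: h = 1179.60 m (water level in the standpipe).
Total head at well B: h = 1176.77 m.
Δh = h(well C) − h(well B) = 1179.60 − 1176.77 = 2.83 m.
Vertical separation Δz = 1141.68 − 1110.10 = 31.58 m.
|i_v| = |Δh| / Δz = 2.83 / 31.58 = 0.0896.
Head is higher in the shallow piezometer, so vertical flow is downward (recharge condition).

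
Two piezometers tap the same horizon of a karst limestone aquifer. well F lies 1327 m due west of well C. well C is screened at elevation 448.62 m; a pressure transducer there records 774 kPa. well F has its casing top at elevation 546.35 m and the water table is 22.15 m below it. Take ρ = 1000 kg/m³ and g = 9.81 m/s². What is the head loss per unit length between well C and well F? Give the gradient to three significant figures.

Pressure head at well C: ψ = P/(ρg) = 774×1000 / (1000 × 9.81) = 78.90 m.
Total head at well C: h = z + ψ = 448.62 + 78.90 = 527.52 m.
Total head at well F: h = 546.35 − 22.15 = 524.20 m.
Head difference: h(well C) − h(well F) = 527.52 − 524.20 = 3.32 m.
Hydraulic gradient: i = |Δh| / L = 3.32 / 1327 = 0.00250.

i ≈ 0.00250 m/m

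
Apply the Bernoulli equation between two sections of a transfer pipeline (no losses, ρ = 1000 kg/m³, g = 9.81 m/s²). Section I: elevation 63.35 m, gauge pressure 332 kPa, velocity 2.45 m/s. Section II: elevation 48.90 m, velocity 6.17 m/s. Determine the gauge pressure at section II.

Pressure head at I: ψ₁ = P₁/(ρg) = 332×1000 / (1000 × 9.81) = 33.84 m.
Velocity heads: v₁²/2g = 2.45²/19.62 = 0.306 m; v₂²/2g = 6.17²/19.62 = 1.940 m.
Total head H = z₁ + ψ₁ + v₁²/2g = 63.35 + 33.84 + 0.306 = 97.50 m.
ψ₂ = H − z₂ − v₂²/2g = 97.50 − 48.90 − 1.940 = 46.66 m.
P₂ = ρgψ₂ = 1000 × 9.81 × 46.66 ≈ 458 kPa.

P₂ ≈ 458 kPa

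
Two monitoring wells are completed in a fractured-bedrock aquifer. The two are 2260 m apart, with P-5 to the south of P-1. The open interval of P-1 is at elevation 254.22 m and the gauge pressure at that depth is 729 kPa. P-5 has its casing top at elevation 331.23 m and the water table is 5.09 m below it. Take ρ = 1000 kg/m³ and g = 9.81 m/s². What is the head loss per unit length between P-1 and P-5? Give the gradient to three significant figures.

Pressure head at P-1: ψ = P/(ρg) = 729×1000 / (1000 × 9.81) = 74.31 m.
Total head at P-1: h = z + ψ = 254.22 + 74.31 = 328.53 m.
Total head at P-5: h = 331.23 − 5.09 = 326.14 m.
Head difference: h(P-1) − h(P-5) = 328.53 − 326.14 = 2.39 m.
Hydraulic gradient: i = |Δh| / L = 2.39 / 2260 = 0.00106.

i ≈ 0.00106 m/m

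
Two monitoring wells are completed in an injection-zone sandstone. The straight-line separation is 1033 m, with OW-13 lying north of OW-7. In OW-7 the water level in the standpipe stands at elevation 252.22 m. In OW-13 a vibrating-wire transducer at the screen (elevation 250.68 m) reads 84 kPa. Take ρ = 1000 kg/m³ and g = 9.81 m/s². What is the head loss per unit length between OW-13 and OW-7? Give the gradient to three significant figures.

Total head at OW-7: h = 252.22 m (water level in the piezometer is the total head).
Pressure head at OW-13: ψ = P/(ρg) = 84×1000 / (1000 × 9.81) = 8.56 m.
Total head at OW-13: h = z + ψ = 250.68 + 8.56 = 259.24 m.
Head difference: h(OW-7) − h(OW-13) = 252.22 − 259.24 = -7.02 m.
Hydraulic gradient: i = |Δh| / L = 7.02 / 1033 = 0.00680.

i ≈ 0.00680 m/m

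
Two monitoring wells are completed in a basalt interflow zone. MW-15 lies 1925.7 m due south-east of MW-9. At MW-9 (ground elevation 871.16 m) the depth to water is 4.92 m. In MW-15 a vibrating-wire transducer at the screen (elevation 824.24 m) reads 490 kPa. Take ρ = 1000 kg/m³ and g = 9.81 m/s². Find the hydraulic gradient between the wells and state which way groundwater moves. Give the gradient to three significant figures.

Total head at MW-9: h = 871.16 − 4.92 = 866.24 m.
Pressure head at MW-15: ψ = P/(ρg) = 490×1000 / (1000 × 9.81) = 49.95 m.
Total head at MW-15: h = z + ψ = 824.24 + 49.95 = 874.19 m.
Head difference: h(MW-9) − h(MW-15) = 866.24 − 874.19 = -7.95 m.
Hydraulic gradient: i = |Δh| / L = 7.95 / 1925.7 = 0.00413.
Flow is from higher to lower head: from MW-15 toward MW-9, i.e. toward the north-west.

i ≈ 0.00413; groundwater flows toward the north-west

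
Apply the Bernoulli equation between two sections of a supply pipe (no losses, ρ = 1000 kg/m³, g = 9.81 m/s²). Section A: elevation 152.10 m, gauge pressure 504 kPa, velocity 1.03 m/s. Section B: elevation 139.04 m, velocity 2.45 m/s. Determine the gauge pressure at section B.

Pressure head at A: ψ₁ = P₁/(ρg) = 504×1000 / (1000 × 9.81) = 51.38 m.
Velocity heads: v₁²/2g = 1.03²/19.62 = 0.054 m; v₂²/2g = 2.45²/19.62 = 0.306 m.
Total head H = z₁ + ψ₁ + v₁²/2g = 152.10 + 51.38 + 0.054 = 203.53 m.
ψ₂ = H − z₂ − v₂²/2g = 203.53 − 139.04 − 0.306 = 64.18 m.
P₂ = ρgψ₂ = 1000 × 9.81 × 64.18 ≈ 630 kPa.

P₂ ≈ 630 kPa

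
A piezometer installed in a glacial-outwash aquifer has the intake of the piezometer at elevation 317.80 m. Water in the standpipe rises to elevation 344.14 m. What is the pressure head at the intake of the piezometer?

ψ ≈ 26.34 m

Total head h = 344.14 m (the water-surface elevation in the piezometer).
Pressure head ψ = h − z = 344.14 − 317.80 = 26.34 m.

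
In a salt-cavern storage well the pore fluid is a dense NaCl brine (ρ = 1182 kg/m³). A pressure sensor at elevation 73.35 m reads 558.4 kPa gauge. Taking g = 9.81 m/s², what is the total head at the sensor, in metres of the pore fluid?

ψ = P/(ρg) = 558.4×1000 / (1182 × 9.81) = 48.16 m.
h = z + ψ = 73.35 + 48.16 = 121.51 m.

h ≈ 121.51 m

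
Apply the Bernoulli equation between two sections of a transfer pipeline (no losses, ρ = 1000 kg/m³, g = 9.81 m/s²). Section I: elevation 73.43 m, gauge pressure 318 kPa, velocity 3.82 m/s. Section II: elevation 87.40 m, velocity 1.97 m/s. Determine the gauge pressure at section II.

P₂ ≈ 186 kPa

Pressure head at I: ψ₁ = P₁/(ρg) = 318×1000 / (1000 × 9.81) = 32.42 m.
Velocity heads: v₁²/2g = 3.82²/19.62 = 0.744 m; v₂²/2g = 1.97²/19.62 = 0.198 m.
Total head H = z₁ + ψ₁ + v₁²/2g = 73.43 + 32.42 + 0.744 = 106.59 m.
ψ₂ = H − z₂ − v₂²/2g = 106.59 − 87.40 − 0.198 = 18.99 m.
P₂ = ρgψ₂ = 1000 × 9.81 × 18.99 ≈ 186 kPa.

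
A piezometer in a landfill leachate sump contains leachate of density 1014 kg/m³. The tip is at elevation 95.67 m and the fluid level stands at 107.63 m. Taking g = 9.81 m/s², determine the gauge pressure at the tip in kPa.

Pressure head ψ = h − z = 107.63 − 95.67 = 11.96 m.
P = ρgψ = 1014 × 9.81 × 11.96 = 118970 Pa ≈ 119 kPa.

P ≈ 119 kPa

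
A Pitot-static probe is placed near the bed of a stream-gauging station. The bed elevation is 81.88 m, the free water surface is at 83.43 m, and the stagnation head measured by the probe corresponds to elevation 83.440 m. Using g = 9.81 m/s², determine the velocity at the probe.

v ≈ 0.443 m/s

Near the bed, under hydrostatic conditions, the piezometric head (z + ψ) equals the free-surface elevation, 83.43 m.
Velocity head = total − piezometric = 83.440 − 83.43 = 0.010 m.
v = √(2g·h_v) = √(2 × 9.81 × 0.010) = 0.443 m/s.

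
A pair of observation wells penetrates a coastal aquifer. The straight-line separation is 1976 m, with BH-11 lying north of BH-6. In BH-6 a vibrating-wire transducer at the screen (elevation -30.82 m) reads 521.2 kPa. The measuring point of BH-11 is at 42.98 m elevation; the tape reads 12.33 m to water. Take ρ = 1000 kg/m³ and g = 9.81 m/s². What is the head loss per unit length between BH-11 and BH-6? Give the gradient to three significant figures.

Pressure head at BH-6: ψ = P/(ρg) = 521.2×1000 / (1000 × 9.81) = 53.13 m.
Total head at BH-6: h = z + ψ = -30.82 + 53.13 = 22.31 m.
Total head at BH-11: h = 42.98 − 12.33 = 30.65 m.
Head difference: h(BH-6) − h(BH-11) = 22.31 − 30.65 = -8.34 m.
Hydraulic gradient: i = |Δh| / L = 8.34 / 1976 = 0.00422.

i ≈ 0.00422 m/m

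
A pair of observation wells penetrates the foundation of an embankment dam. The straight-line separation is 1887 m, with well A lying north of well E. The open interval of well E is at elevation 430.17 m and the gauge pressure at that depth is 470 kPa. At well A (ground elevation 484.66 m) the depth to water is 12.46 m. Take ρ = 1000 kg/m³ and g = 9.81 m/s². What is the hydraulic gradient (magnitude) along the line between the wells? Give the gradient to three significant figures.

Pressure head at well E: ψ = P/(ρg) = 470×1000 / (1000 × 9.81) = 47.91 m.
Total head at well E: h = z + ψ = 430.17 + 47.91 = 478.08 m.
Total head at well A: h = 484.66 − 12.46 = 472.20 m.
Head difference: h(well E) − h(well A) = 478.08 − 472.20 = 5.88 m.
Hydraulic gradient: i = |Δh| / L = 5.88 / 1887 = 0.00312.

i ≈ 0.00312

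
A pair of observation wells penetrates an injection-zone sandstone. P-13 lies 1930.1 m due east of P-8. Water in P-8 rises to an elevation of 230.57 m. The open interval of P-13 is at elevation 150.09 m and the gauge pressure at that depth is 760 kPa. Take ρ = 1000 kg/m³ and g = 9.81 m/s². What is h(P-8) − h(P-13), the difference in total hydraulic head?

Total head at P-8: h = 230.57 m (water level in the piezometer is the total head).
Pressure head at P-13: ψ = P/(ρg) = 760×1000 / (1000 × 9.81) = 77.47 m.
Total head at P-13: h = z + ψ = 150.09 + 77.47 = 227.56 m.
Head difference: h(P-8) − h(P-13) = 230.57 − 227.56 = 3.01 m.

Δh ≈ 3.01 m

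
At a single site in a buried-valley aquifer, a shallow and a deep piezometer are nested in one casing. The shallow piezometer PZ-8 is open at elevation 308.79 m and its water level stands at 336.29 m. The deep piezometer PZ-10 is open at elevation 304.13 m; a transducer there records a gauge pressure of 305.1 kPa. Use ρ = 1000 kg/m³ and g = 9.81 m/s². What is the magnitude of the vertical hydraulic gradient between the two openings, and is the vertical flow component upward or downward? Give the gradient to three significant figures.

|i_v| ≈ 0.227; vertical flow is downward

Total head at PZ-8: h = 336.29 m (water level in the standpipe).
Pressure head at PZ-10: ψ = P/(ρg) = 305.1×1000 / (1000 × 9.81) = 31.10 m.
Total head at PZ-10: h = z + ψ = 304.13 + 31.10 = 335.23 m.
Δh = h(PZ-8) − h(PZ-10) = 336.29 − 335.23 = 1.06 m.
Vertical separation Δz = 308.79 − 304.13 = 4.66 m.
|i_v| = |Δh| / Δz = 1.06 / 4.66 = 0.227.
Head is higher in the shallow piezometer, so vertical flow is downward (recharge condition).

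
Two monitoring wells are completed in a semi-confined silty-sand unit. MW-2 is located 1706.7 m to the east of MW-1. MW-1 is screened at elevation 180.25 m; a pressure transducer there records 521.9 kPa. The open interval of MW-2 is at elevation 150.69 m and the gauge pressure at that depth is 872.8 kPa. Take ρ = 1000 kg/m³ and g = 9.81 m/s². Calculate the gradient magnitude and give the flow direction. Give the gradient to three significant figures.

i ≈ 0.00364; groundwater flows toward the west

Pressure head at MW-1: ψ = P/(ρg) = 521.9×1000 / (1000 × 9.81) = 53.20 m.
Total head at MW-1: h = z + ψ = 180.25 + 53.20 = 233.45 m.
Pressure head at MW-2: ψ = P/(ρg) = 872.8×1000 / (1000 × 9.81) = 88.97 m.
Total head at MW-2: h = z + ψ = 150.69 + 88.97 = 239.66 m.
Head difference: h(MW-1) − h(MW-2) = 233.45 − 239.66 = -6.21 m.
Hydraulic gradient: i = |Δh| / L = 6.21 / 1706.7 = 0.00364.
Flow is from higher to lower head: from MW-2 toward MW-1, i.e. toward the west.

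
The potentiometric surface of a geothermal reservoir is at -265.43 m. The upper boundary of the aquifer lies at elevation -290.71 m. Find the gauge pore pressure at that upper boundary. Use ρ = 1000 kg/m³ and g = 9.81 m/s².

Pressure head at the aquifer top: ψ = h − z = -265.43 − (-290.71) = 25.28 m.
P = ρgψ = 1000 × 9.81 × 25.28 = 247997 Pa ≈ 248 kPa.

P ≈ 248 kPa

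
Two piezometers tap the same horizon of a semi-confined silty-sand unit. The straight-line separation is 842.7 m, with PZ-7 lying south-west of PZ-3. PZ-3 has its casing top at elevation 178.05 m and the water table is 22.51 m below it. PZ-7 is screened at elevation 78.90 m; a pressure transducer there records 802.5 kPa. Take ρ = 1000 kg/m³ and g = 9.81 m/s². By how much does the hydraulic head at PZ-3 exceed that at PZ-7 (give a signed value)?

Δh ≈ -5.16 m

Total head at PZ-3: h = 178.05 − 22.51 = 155.54 m.
Pressure head at PZ-7: ψ = P/(ρg) = 802.5×1000 / (1000 × 9.81) = 81.80 m.
Total head at PZ-7: h = z + ψ = 78.90 + 81.80 = 160.70 m.
Head difference: h(PZ-3) − h(PZ-7) = 155.54 − 160.70 = -5.16 m.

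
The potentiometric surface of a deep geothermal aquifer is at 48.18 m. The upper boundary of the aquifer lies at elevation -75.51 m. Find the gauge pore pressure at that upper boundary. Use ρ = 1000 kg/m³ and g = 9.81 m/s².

Pressure head at the aquifer top: ψ = h − z = 48.18 − (-75.51) = 123.69 m.
P = ρgψ = 1000 × 9.81 × 123.69 = 1213399 Pa ≈ 1210 kPa.

P ≈ 1210 kPa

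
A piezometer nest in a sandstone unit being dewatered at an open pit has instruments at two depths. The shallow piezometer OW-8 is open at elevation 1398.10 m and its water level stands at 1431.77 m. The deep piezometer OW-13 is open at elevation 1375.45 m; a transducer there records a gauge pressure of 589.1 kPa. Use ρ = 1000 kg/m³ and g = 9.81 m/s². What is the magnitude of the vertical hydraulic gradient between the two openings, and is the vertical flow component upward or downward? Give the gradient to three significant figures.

|i_v| ≈ 0.165; vertical flow is upward

Total head at OW-8: h = 1431.77 m (water level in the standpipe).
Pressure head at OW-13: ψ = P/(ρg) = 589.1×1000 / (1000 × 9.81) = 60.05 m.
Total head at OW-13: h = z + ψ = 1375.45 + 60.05 = 1435.50 m.
Δh = h(OW-8) − h(OW-13) = 1431.77 − 1435.50 = -3.73 m.
Vertical separation Δz = 1398.10 − 1375.45 = 22.65 m.
|i_v| = |Δh| / Δz = 3.73 / 22.65 = 0.165.
Head is higher in the deep piezometer, so vertical flow is upward (discharge condition).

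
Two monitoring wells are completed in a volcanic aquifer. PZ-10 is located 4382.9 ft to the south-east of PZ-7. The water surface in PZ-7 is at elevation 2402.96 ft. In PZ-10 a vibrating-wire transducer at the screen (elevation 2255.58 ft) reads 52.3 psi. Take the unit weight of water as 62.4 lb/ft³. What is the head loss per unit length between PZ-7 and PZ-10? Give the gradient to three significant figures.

i ≈ 0.00609 ft/ft

Total head at PZ-7: h = 2402.96 ft (water level in the piezometer is the total head).
Pressure head at PZ-10: ψ = 144·P/γ = 144 × 52.3 / 62.4 = 120.69 ft.
Total head at PZ-10: h = z + ψ = 2255.58 + 120.69 = 2376.27 ft.
Head difference: h(PZ-7) − h(PZ-10) = 2402.96 − 2376.27 = 26.69 ft.
Hydraulic gradient: i = |Δh| / L = 26.69 / 4382.9 = 0.00609.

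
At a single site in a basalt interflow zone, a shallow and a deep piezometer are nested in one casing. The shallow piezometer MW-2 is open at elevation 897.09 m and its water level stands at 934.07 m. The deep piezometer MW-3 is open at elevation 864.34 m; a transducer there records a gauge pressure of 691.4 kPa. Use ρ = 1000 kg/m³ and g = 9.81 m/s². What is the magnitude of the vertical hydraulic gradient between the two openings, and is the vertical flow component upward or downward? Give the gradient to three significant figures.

Total head at MW-2: h = 934.07 m (water level in the standpipe).
Pressure head at MW-3: ψ = P/(ρg) = 691.4×1000 / (1000 × 9.81) = 70.48 m.
Total head at MW-3: h = z + ψ = 864.34 + 70.48 = 934.82 m.
Δh = h(MW-2) − h(MW-3) = 934.07 − 934.82 = -0.75 m.
Vertical separation Δz = 897.09 − 864.34 = 32.75 m.
|i_v| = |Δh| / Δz = 0.75 / 32.75 = 0.0229.
Head is higher in the deep piezometer, so vertical flow is upward (discharge condition).

|i_v| ≈ 0.0229; vertical flow is upward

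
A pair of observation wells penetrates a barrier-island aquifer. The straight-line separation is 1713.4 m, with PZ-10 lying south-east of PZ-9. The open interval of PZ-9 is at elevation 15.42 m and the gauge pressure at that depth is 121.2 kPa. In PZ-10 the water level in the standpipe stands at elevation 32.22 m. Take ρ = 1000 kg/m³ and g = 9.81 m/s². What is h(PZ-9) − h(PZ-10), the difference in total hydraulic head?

Pressure head at PZ-9: ψ = P/(ρg) = 121.2×1000 / (1000 × 9.81) = 12.35 m.
Total head at PZ-9: h = z + ψ = 15.42 + 12.35 = 27.77 m.
Total head at PZ-10: h = 32.22 m (water level in the piezometer is the total head).
Head difference: h(PZ-9) − h(PZ-10) = 27.77 − 32.22 = -4.45 m.

Δh ≈ -4.45 m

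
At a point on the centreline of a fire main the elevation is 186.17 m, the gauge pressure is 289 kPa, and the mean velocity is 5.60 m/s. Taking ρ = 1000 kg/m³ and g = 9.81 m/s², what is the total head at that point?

Pressure head ψ = P/(ρg) = 289×1000 / (1000 × 9.81) = 29.46 m.
Velocity head = v²/(2g) = 5.60² / (2 × 9.81) = 1.598 m.
h = z + ψ + v²/(2g) = 186.17 + 29.46 + 1.598 = 217.23 m.

h ≈ 217.23 m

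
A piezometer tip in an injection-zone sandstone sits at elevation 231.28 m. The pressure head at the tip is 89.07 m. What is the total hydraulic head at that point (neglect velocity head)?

h ≈ 320.35 m

h = z + ψ = 231.28 + 89.07 = 320.35 m.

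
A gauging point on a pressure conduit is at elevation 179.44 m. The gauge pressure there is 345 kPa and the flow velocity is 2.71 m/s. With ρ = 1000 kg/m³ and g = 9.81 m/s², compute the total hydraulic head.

Pressure head ψ = P/(ρg) = 345×1000 / (1000 × 9.81) = 35.17 m.
Velocity head = v²/(2g) = 2.71² / (2 × 9.81) = 0.374 m.
h = z + ψ + v²/(2g) = 179.44 + 35.17 + 0.374 = 214.98 m.

h ≈ 214.98 m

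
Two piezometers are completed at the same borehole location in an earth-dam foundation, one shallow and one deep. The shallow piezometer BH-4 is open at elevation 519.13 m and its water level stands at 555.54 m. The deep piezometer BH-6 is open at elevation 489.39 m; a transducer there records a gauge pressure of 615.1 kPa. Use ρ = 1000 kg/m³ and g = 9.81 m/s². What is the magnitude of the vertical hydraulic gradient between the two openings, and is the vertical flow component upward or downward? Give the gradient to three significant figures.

|i_v| ≈ 0.116; vertical flow is downward

Total head at BH-4: h = 555.54 m (water level in the standpipe).
Pressure head at BH-6: ψ = P/(ρg) = 615.1×1000 / (1000 × 9.81) = 62.70 m.
Total head at BH-6: h = z + ψ = 489.39 + 62.70 = 552.09 m.
Δh = h(BH-4) − h(BH-6) = 555.54 − 552.09 = 3.45 m.
Vertical separation Δz = 519.13 − 489.39 = 29.74 m.
|i_v| = |Δh| / Δz = 3.45 / 29.74 = 0.116.
Head is higher in the shallow piezometer, so vertical flow is downward (recharge condition).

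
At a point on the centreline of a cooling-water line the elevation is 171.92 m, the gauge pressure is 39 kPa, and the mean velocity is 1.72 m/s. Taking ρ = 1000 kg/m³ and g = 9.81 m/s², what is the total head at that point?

Pressure head ψ = P/(ρg) = 39×1000 / (1000 × 9.81) = 3.98 m.
Velocity head = v²/(2g) = 1.72² / (2 × 9.81) = 0.151 m.
h = z + ψ + v²/(2g) = 171.92 + 3.98 + 0.151 = 176.05 m.

h ≈ 176.05 m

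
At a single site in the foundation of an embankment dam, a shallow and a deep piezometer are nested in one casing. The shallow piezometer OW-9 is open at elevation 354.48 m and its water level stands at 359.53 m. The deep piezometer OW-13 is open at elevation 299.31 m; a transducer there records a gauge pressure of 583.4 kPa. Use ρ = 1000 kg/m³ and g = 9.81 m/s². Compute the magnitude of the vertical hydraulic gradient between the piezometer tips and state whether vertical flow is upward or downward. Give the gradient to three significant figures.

Total head at OW-9: h = 359.53 m (water level in the standpipe).
Pressure head at OW-13: ψ = P/(ρg) = 583.4×1000 / (1000 × 9.81) = 59.47 m.
Total head at OW-13: h = z + ψ = 299.31 + 59.47 = 358.78 m.
Δh = h(OW-9) − h(OW-13) = 359.53 − 358.78 = 0.75 m.
Vertical separation Δz = 354.48 − 299.31 = 55.17 m.
|i_v| = |Δh| / Δz = 0.75 / 55.17 = 0.0136.
Head is higher in the shallow piezometer, so vertical flow is downward (recharge condition).

|i_v| ≈ 0.0136; vertical flow is downward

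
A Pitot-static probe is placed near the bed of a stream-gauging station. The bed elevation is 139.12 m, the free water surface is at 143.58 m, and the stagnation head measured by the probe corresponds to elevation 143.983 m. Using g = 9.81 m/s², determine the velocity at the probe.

v ≈ 2.81 m/s

Near the bed, under hydrostatic conditions, the piezometric head (z + ψ) equals the free-surface elevation, 143.58 m.
Velocity head = total − piezometric = 143.983 − 143.58 = 0.403 m.
v = √(2g·h_v) = √(2 × 9.81 × 0.403) = 2.81 m/s.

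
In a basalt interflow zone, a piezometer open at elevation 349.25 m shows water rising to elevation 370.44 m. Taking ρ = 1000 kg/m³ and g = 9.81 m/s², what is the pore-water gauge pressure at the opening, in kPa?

P ≈ 208 kPa

Pressure head ψ = h − z = 370.44 − 349.25 = 21.19 m.
P = ρgψ = 1000 × 9.81 × 21.19 = 207874 Pa ≈ 208 kPa.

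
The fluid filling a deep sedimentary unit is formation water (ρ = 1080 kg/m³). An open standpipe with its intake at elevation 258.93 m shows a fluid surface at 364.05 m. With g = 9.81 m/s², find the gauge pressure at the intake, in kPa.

P ≈ 1110 kPa

Pressure head ψ = h − z = 364.05 − 258.93 = 105.12 m.
P = ρgψ = 1080 × 9.81 × 105.12 = 1113725 Pa ≈ 1110 kPa.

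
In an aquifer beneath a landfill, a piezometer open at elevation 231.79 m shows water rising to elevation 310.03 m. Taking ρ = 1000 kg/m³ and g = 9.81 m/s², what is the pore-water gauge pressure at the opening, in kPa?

Pressure head ψ = h − z = 310.03 − 231.79 = 78.24 m.
P = ρgψ = 1000 × 9.81 × 78.24 = 767534 Pa ≈ 768 kPa.

P ≈ 768 kPa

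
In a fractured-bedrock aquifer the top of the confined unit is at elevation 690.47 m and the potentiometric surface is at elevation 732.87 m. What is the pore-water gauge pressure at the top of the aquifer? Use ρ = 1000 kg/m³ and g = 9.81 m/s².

P ≈ 416 kPa

Pressure head at the aquifer top: ψ = h − z = 732.87 − 690.47 = 42.40 m.
P = ρgψ = 1000 × 9.81 × 42.40 = 415944 Pa ≈ 416 kPa.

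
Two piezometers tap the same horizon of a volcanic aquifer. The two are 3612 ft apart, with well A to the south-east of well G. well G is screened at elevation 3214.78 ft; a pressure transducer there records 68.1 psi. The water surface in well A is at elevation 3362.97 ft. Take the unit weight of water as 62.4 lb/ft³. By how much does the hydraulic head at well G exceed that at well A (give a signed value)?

Δh ≈ 8.96 ft

Pressure head at well G: ψ = 144·P/γ = 144 × 68.1 / 62.4 = 157.15 ft.
Total head at well G: h = z + ψ = 3214.78 + 157.15 = 3371.93 ft.
Total head at well A: h = 3362.97 ft (water level in the piezometer is the total head).
Head difference: h(well G) − h(well A) = 3371.93 − 3362.97 = 8.96 ft.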